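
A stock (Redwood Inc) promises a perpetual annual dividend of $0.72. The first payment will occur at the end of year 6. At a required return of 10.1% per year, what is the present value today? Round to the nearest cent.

Value at end of year 5: C / r = $0.72 / 0.101 = $7.1287
Discount to today: PV = $7.1287 / (1 + 0.101)^5 = $7.1287 / 1.617844 = $4.41

$4.41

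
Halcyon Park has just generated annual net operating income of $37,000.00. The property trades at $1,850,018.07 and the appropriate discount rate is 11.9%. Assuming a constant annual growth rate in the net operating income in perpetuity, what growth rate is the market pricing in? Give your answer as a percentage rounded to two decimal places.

9.71%

P = D₀(1+g)/(r−g) ⇒ P(r−g) = D₀(1+g) ⇒ g(P+D₀) = P·r − D₀
g = (P·r − D₀)/(P + D₀) = ($1,850,018.07×0.119 − $37,000.00) / ($1,850,018.07 + $37,000.00) = 0.097059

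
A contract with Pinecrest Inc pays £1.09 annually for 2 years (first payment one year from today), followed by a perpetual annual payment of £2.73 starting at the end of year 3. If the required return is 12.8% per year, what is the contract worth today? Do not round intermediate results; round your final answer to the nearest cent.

PV of 2-year annuity: £1.09 × [1 − (1+0.128)^−2] / 0.128 = 1.82297
Perpetuity value at year 2: £2.73 / 0.128 = 21.32812
PV of perpetuity: 21.32812 / (1+0.128)^2 = 16.76233
Total PV = 1.82297 + 16.76233 = 18.58531

£18.59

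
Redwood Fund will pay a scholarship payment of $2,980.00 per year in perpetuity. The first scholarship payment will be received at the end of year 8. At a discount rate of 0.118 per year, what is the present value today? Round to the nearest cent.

$11567.56

Value at end of year 7: C / r = $2,980.00 / 0.118 = $25,254.2373
Discount to today: PV = $25,254.2373 / (1 + 0.118)^7 = $25,254.2373 / 2.183195 = $11,567.56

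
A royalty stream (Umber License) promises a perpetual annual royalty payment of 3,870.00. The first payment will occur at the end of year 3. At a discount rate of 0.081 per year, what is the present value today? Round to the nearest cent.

40885.99

Value at end of year 2: C / r = 3,870.00 / 0.081 = 47,777.7778
Discount to today: PV = 47,777.7778 / (1 + 0.081)^2 = 47,777.7778 / 1.168561 = 40,885.99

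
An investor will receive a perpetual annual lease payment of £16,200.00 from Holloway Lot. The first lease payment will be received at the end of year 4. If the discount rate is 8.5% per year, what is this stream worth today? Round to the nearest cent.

Value at end of year 3: C / r = £16,200.00 / 0.085 = £190,588.2353
Discount to today: PV = £190,588.2353 / (1 + 0.085)^3 = £190,588.2353 / 1.277289 = £149,213.07

£149213.07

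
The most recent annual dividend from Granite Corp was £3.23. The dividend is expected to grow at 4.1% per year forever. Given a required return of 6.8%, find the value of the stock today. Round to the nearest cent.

£124.53

D₁ = D₀ × (1 + g) = £3.23 × 1.041 = £3.3624
Growing perpetuity: P = D₁ / (r − g) = £3.3624 / (0.068 − 0.041) = £124.53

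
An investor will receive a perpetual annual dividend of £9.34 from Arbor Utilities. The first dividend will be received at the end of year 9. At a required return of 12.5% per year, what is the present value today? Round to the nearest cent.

£29.12

Value at end of year 8: C / r = £9.34 / 0.125 = £74.7200
Discount to today: PV = £74.7200 / (1 + 0.125)^8 = £74.7200 / 2.565785 = £29.12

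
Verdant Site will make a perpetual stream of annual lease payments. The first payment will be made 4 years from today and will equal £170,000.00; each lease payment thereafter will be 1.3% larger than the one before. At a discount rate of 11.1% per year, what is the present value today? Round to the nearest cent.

Value at end of year 3: C₁ / (r − g) = £170,000.00 / (0.111 − 0.013) = £1,734,693.8776
Discount to today: PV = £1,734,693.8776 / (1 + 0.111)^3 = £1,734,693.8776 / 1.371331 = £1,264,971.29

£1264971.29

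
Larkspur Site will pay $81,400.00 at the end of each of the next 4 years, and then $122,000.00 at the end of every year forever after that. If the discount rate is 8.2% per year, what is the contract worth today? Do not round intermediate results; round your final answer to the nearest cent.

PV of 4-year annuity: $81,400.00 × [1 − (1+0.082)^−4] / 0.082 = 268411.23784
Perpetuity value at year 4: $122,000.00 / 0.082 = 1487804.87805
PV of perpetuity: 1487804.87805 / (1+0.082)^4 = 1085517.76483
Total PV = 268411.23784 + 1085517.76483 = 1353929.00266

$1353929.00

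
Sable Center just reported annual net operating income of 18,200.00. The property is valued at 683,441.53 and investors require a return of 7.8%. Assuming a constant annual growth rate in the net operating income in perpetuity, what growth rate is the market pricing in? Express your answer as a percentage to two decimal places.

5.00%

P = D₀(1+g)/(r−g) ⇒ P(r−g) = D₀(1+g) ⇒ g(P+D₀) = P·r − D₀
g = (P·r − D₀)/(P + D₀) = (683,441.53×0.078 − 18,200.00) / (683,441.53 + 18,200.00) = 0.050038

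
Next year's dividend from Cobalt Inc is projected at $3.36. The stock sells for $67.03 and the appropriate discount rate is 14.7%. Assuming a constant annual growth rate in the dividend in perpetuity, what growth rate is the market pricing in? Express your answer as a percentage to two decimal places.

9.69%

P = D₁/(r−g) ⇒ g = r − D₁/P = 0.147 − $3.36/$67.03 = 0.096873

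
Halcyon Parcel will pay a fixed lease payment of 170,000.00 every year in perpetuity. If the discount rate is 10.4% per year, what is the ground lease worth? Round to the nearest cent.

1634615.38

Level perpetuity: PV = C / r = 170,000.00 / 0.104 = 1,634,615.38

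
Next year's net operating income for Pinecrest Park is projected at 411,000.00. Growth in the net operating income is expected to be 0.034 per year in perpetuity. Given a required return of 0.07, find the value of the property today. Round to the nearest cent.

Growing perpetuity: P = D₁ / (r − g) = 411,000.0000 / (0.07 − 0.034) = 11,416,666.67

11416666.67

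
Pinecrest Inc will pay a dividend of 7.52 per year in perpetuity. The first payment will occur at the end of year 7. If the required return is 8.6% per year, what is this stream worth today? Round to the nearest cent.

Value at end of year 6: C / r = 7.52 / 0.086 = 87.4419
Discount to today: PV = 87.4419 / (1 + 0.086)^6 = 87.4419 / 1.640510 = 53.30

53.30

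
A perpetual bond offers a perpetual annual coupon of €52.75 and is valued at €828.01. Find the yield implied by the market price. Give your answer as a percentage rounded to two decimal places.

P = C/r ⇒ r = C/P = €52.75/€828.01 = 0.063707

6.37%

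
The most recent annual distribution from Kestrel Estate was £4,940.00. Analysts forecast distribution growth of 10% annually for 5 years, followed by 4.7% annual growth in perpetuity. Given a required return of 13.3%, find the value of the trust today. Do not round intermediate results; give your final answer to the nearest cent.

D_1 = 5434.00000
D_2 = 5977.40000
D_3 = 6575.14000
D_4 = 7232.65400
D_5 = 7955.91940
Terminal value at year 5: TV = D_5×(1+g_2)/(r−g_2) = 8329.84761/0.086 = 96858.69316
P_0 = D_1/(1+r)^1 + D_2/(1+r)^2 + D_3/(1+r)^3 + D_4/(1+r)^4 + D_5/(1+r)^5 + TV/(1+r)^5
    = 4796.11650 + 4656.42379 + 4520.79980 + 4389.12602 + 4261.28739 + 51878.69654 = 74502.45004

£74502.45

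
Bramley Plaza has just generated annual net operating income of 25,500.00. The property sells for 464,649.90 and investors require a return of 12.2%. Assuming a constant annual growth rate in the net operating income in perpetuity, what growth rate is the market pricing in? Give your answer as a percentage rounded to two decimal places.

6.36%

P = D₀(1+g)/(r−g) ⇒ P(r−g) = D₀(1+g) ⇒ g(P+D₀) = P·r − D₀
g = (P·r − D₀)/(P + D₀) = (464,649.90×0.122 − 25,500.00) / (464,649.90 + 25,500.00) = 0.063628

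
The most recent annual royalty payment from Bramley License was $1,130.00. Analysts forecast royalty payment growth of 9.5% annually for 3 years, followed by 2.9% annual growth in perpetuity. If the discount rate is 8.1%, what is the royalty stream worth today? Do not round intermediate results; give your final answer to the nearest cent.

D_1 = 1237.35000
D_2 = 1354.89825
D_3 = 1483.61358
Terminal value at year 3: TV = D_3×(1+g_2)/(r−g_2) = 1526.63838/0.052 = 29358.43034
P_0 = D_1/(1+r)^1 + D_2/(1+r)^2 + D_3/(1+r)^3 + TV/(1+r)^3
    = 1144.63460 + 1159.45873 + 1174.47484 + 23241.05028 = 26719.61845

$26719.62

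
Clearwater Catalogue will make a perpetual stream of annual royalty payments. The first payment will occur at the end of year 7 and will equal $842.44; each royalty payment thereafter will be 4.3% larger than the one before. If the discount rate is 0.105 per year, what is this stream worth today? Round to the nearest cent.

$7464.03

Value at end of year 6: C₁ / (r − g) = $842.44 / (0.105 − 0.043) = $13,587.7419
Discount to today: PV = $13,587.7419 / (1 + 0.105)^6 = $13,587.7419 / 1.820429 = $7,464.03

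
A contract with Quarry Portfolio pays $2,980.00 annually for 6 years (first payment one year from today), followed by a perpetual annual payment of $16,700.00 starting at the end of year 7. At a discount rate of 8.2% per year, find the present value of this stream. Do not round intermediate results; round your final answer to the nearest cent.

$140615.62

PV of 6-year annuity: $2,980.00 × [1 − (1+0.082)^−6] / 0.082 = 13692.99455
Perpetuity value at year 6: $16,700.00 / 0.082 = 203658.53659
PV of perpetuity: 203658.53659 / (1+0.082)^6 = 126922.62751
Total PV = 13692.99455 + 126922.62751 = 140615.62206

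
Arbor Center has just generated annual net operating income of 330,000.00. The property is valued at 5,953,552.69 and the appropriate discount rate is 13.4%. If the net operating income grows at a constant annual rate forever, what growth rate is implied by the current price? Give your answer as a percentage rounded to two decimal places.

7.44%

P = D₀(1+g)/(r−g) ⇒ P(r−g) = D₀(1+g) ⇒ g(P+D₀) = P·r − D₀
g = (P·r − D₀)/(P + D₀) = (5,953,552.69×0.134 − 330,000.00) / (5,953,552.69 + 330,000.00) = 0.074445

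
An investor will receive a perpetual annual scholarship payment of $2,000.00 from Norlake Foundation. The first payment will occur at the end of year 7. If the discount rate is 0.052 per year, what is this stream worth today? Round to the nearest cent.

Value at end of year 6: C / r = $2,000.00 / 0.052 = $38,461.5385
Discount to today: PV = $38,461.5385 / (1 + 0.052)^6 = $38,461.5385 / 1.355484 = $28,374.76

$28374.76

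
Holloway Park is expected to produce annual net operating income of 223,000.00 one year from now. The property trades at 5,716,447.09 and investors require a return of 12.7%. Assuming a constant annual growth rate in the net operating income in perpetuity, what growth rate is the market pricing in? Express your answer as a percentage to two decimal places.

8.80%

P = D₁/(r−g) ⇒ g = r − D₁/P = 0.127 − 223,000.00/5,716,447.09 = 0.087990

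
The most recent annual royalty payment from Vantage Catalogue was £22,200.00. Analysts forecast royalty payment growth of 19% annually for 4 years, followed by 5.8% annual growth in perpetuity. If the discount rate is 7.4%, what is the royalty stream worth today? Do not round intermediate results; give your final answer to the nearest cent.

D_1 = 26418.00000
D_2 = 31437.42000
D_3 = 37410.52980
D_4 = 44518.53046
Terminal value at year 4: TV = D_4×(1+g_2)/(r−g_2) = 47100.60523/0.016 = 2943787.82680
P_0 = D_1/(1+r)^1 + D_2/(1+r)^2 + D_3/(1+r)^3 + D_4/(1+r)^4 + TV/(1+r)^4
    = 24597.76536 + 27254.50725 + 30198.19704 + 33459.82726 + 2212531.07770 = 2328041.37462

£2328041.37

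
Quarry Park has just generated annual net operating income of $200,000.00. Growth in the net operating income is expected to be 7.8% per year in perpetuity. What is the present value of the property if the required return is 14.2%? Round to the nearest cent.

D₁ = D₀ × (1 + g) = $200,000.00 × 1.078 = $215,600.0000
Growing perpetuity: P = D₁ / (r − g) = $215,600.0000 / (0.142 − 0.078) = $3,368,750.00

$3368750.00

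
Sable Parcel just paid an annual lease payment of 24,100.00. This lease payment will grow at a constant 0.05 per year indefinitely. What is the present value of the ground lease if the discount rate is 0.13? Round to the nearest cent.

316312.50

D₁ = D₀ × (1 + g) = 24,100.00 × 1.05 = 25,305.0000
Growing perpetuity: P = D₁ / (r − g) = 25,305.0000 / (0.13 − 0.05) = 316,312.50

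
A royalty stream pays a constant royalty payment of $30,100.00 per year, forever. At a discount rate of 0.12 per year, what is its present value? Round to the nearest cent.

Level perpetuity: PV = C / r = $30,100.00 / 0.12 = $250,833.33

$250833.33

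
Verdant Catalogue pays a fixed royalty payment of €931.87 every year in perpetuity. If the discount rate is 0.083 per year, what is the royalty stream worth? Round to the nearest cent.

Level perpetuity: PV = C / r = €931.87 / 0.083 = €11,227.35

€11227.35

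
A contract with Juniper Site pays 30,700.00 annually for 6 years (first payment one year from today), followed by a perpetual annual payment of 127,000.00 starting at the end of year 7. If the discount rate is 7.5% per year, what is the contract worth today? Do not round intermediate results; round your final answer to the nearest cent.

PV of 6-year annuity: 30,700.00 × [1 − (1+0.075)^−6] / 0.075 = 144101.08511
Perpetuity value at year 6: 127,000.00 / 0.075 = 1693333.33333
PV of perpetuity: 1693333.33333 / (1+0.075)^6 = 1097214.83793
Total PV = 144101.08511 + 1097214.83793 = 1241315.92304

1241315.92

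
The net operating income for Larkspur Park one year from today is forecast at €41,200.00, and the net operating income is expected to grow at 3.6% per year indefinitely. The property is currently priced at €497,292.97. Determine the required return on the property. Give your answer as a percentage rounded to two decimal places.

P = D₁/(r − g) ⇒ r = D₁/P + g = €41,200.0000/€497,292.97 + 0.036 = 0.082849 + 0.036 = 0.118849

11.88%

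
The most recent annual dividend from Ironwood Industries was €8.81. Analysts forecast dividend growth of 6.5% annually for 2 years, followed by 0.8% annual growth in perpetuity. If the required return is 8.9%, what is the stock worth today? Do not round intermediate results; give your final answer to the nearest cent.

D_1 = 9.38265
D_2 = 9.99252
Terminal value at year 2: TV = D_2×(1+g_2)/(r−g_2) = 10.07246/0.081 = 124.35139
P_0 = D_1/(1+r)^1 + D_2/(1+r)^2 + TV/(1+r)^2
    = 8.61584 + 8.42596 + 104.85638 = 121.89818

€121.90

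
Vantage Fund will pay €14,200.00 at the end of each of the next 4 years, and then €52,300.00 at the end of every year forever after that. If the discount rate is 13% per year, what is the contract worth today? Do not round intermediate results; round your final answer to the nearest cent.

PV of 4-year annuity: €14,200.00 × [1 − (1+0.13)^−4] / 0.13 = 42237.49282
Perpetuity value at year 4: €52,300.00 / 0.13 = 402307.69231
PV of perpetuity: 402307.69231 / (1+0.13)^4 = 246742.84198
Total PV = 42237.49282 + 246742.84198 = 288980.33480

€288980.33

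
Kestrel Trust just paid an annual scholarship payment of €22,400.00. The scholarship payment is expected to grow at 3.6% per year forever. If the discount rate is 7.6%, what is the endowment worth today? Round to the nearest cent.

€580160.00

D₁ = D₀ × (1 + g) = €22,400.00 × 1.036 = €23,206.4000
Growing perpetuity: P = D₁ / (r − g) = €23,206.4000 / (0.076 − 0.036) = €580,160.00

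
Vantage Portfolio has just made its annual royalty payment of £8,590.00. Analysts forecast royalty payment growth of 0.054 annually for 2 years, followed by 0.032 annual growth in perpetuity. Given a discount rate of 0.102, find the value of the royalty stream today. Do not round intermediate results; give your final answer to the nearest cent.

D_1 = 9053.86000
D_2 = 9542.76844
Terminal value at year 2: TV = D_2×(1+g_2)/(r−g_2) = 9848.13703/0.07 = 140687.67186
P_0 = D_1/(1+r)^1 + D_2/(1+r)^2 + TV/(1+r)^2
    = 8215.84392 + 7857.98502 + 115849.15058 = 131922.97952

£131922.98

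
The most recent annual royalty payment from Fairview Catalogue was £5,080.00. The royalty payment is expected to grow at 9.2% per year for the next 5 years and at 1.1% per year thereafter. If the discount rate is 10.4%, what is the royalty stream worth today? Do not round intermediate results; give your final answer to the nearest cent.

D_1 = 5547.36000
D_2 = 6057.71712
D_3 = 6615.02710
D_4 = 7223.60959
D_5 = 7888.18167
Terminal value at year 5: TV = D_5×(1+g_2)/(r−g_2) = 7974.95167/0.093 = 85752.16848
P_0 = D_1/(1+r)^1 + D_2/(1+r)^2 + D_3/(1+r)^3 + D_4/(1+r)^4 + D_5/(1+r)^5 + TV/(1+r)^5
    = 5024.78261 + 4970.16541 + 4916.14187 + 4862.70554 + 4809.85005 + 52287.72473 = 76871.37021

£76871.37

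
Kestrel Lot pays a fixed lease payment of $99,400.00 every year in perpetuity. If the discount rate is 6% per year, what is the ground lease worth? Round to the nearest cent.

Level perpetuity: PV = C / r = $99,400.00 / 0.06 = $1,656,666.67

$1656666.67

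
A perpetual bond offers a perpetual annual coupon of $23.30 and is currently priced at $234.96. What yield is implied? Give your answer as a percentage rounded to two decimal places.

9.92%

P = C/r ⇒ r = C/P = $23.30/$234.96 = 0.099166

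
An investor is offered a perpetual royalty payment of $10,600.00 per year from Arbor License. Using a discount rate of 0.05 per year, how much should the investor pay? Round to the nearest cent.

Level perpetuity: PV = C / r = $10,600.00 / 0.05 = $212,000.00

$212000.00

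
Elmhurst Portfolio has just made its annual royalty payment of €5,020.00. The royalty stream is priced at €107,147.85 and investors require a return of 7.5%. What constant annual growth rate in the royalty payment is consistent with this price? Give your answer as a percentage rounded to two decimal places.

2.69%

P = D₀(1+g)/(r−g) ⇒ P(r−g) = D₀(1+g) ⇒ g(P+D₀) = P·r − D₀
g = (P·r − D₀)/(P + D₀) = (€107,147.85×0.075 − €5,020.00) / (€107,147.85 + €5,020.00) = 0.026889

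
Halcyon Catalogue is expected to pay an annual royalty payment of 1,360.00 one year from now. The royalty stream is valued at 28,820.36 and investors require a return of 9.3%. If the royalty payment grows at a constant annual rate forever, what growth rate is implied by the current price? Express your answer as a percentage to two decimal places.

4.58%

P = D₁/(r−g) ⇒ g = r − D₁/P = 0.093 − 1,360.00/28,820.36 = 0.045811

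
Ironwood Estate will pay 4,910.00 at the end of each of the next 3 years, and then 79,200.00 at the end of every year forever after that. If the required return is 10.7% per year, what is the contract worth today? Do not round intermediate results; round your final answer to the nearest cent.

557691.90

PV of 3-year annuity: 4,910.00 × [1 − (1+0.107)^−3] / 0.107 = 12061.52277
Perpetuity value at year 3: 79,200.00 / 0.107 = 740186.91589
PV of perpetuity: 740186.91589 / (1+0.107)^3 = 545630.37747
Total PV = 12061.52277 + 545630.37747 = 557691.90024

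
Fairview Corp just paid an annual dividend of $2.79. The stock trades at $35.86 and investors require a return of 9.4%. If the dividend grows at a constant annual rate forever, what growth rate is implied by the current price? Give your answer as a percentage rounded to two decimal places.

P = D₀(1+g)/(r−g) ⇒ P(r−g) = D₀(1+g) ⇒ g(P+D₀) = P·r − D₀
g = (P·r − D₀)/(P + D₀) = ($35.86×0.094 − $2.79) / ($35.86 + $2.79) = 0.015028

1.50%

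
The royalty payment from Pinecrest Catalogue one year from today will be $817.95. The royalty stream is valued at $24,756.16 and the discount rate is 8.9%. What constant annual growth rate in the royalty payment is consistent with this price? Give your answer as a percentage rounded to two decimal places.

5.60%

P = D₁/(r−g) ⇒ g = r − D₁/P = 0.089 − $817.95/$24,756.16 = 0.055960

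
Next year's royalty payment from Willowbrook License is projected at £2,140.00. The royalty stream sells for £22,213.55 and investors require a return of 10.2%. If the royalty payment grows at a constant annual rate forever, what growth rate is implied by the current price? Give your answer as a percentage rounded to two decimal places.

P = D₁/(r−g) ⇒ g = r − D₁/P = 0.102 − £2,140.00/£22,213.55 = 0.005662

0.57%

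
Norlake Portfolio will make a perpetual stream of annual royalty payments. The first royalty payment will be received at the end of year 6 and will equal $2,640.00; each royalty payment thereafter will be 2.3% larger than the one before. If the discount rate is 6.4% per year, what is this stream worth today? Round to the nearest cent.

Value at end of year 5: C₁ / (r − g) = $2,640.00 / (0.064 − 0.023) = $64,390.2439
Discount to today: PV = $64,390.2439 / (1 + 0.064)^5 = $64,390.2439 / 1.363666 = $47,218.47

$47218.47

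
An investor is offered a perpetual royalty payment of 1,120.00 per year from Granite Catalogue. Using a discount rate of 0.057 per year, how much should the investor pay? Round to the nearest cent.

19649.12

Level perpetuity: PV = C / r = 1,120.00 / 0.057 = 19,649.12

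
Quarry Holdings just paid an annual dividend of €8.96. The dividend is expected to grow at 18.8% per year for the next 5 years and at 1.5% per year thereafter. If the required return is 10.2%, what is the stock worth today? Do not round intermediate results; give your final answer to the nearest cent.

€208.65

D_1 = 10.64448
D_2 = 12.64564
D_3 = 15.02302
D_4 = 17.84735
D_5 = 21.20265
Terminal value at year 5: TV = D_5×(1+g_2)/(r−g_2) = 21.52069/0.087 = 247.36429
P_0 = D_1/(1+r)^1 + D_2/(1+r)^2 + D_3/(1+r)^3 + D_4/(1+r)^4 + D_5/(1+r)^5 + TV/(1+r)^5
    = 9.65924 + 10.41304 + 11.22568 + 12.10173 + 13.04615 + 152.20504 = 208.65087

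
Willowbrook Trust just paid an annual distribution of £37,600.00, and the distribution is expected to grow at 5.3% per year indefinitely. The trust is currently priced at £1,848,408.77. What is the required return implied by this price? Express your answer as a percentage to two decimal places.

D₁ = £37,600.00 × 1.053 = £39,592.8000
P = D₁/(r − g) ⇒ r = D₁/P + g = £39,592.8000/£1,848,408.77 + 0.053 = 0.021420 + 0.053 = 0.074420

7.44%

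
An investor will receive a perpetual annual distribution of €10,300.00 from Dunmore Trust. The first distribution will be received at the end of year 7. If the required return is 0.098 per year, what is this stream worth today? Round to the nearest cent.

€59978.71

Value at end of year 6: C / r = €10,300.00 / 0.098 = €105,102.0408
Discount to today: PV = €105,102.0408 / (1 + 0.098)^6 = €105,102.0408 / 1.752323 = €59,978.71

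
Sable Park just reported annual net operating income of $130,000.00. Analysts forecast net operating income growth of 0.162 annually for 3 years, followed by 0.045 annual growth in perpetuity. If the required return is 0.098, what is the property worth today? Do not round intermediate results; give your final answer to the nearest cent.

$3475308.45

D_1 = 151060.00000
D_2 = 175531.72000
D_3 = 203967.85864
Terminal value at year 3: TV = D_3×(1+g_2)/(r−g_2) = 213146.41228/0.053 = 4021630.42035
P_0 = D_1/(1+r)^1 + D_2/(1+r)^2 + D_3/(1+r)^3 + TV/(1+r)^3
    = 137577.41348 + 145596.49769 + 154082.99664 + 3038051.53760 = 3475308.44541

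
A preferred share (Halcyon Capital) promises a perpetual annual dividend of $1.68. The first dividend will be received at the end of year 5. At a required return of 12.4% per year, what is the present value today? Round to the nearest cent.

$8.49

Value at end of year 4: C / r = $1.68 / 0.124 = $13.5484
Discount to today: PV = $13.5484 / (1 + 0.124)^4 = $13.5484 / 1.596119 = $8.49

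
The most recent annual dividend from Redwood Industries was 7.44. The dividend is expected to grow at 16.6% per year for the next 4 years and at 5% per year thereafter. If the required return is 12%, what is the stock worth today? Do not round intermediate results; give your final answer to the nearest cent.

D_1 = 8.67504
D_2 = 10.11510
D_3 = 11.79420
D_4 = 13.75204
Terminal value at year 4: TV = D_4×(1+g_2)/(r−g_2) = 14.43964/0.07 = 206.28060
P_0 = D_1/(1+r)^1 + D_2/(1+r)^2 + D_3/(1+r)^3 + D_4/(1+r)^4 + TV/(1+r)^4
    = 7.74557 + 8.06369 + 8.39488 + 8.73967 + 131.09505 = 164.03887

164.04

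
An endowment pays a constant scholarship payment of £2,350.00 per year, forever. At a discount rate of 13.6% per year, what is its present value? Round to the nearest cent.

Level perpetuity: PV = C / r = £2,350.00 / 0.136 = £17,279.41

£17279.41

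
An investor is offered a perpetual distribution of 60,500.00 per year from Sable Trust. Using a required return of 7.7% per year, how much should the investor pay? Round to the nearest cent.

Level perpetuity: PV = C / r = 60,500.00 / 0.077 = 785,714.29

785714.29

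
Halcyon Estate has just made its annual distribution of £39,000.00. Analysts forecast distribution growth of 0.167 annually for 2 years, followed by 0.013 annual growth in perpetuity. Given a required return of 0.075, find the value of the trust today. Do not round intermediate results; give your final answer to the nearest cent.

£839241.97

D_1 = 45513.00000
D_2 = 53113.67100
Terminal value at year 2: TV = D_2×(1+g_2)/(r−g_2) = 53804.14872/0.062 = 867808.85037
P_0 = D_1/(1+r)^1 + D_2/(1+r)^2 + TV/(1+r)^2
    = 42337.67442 + 45960.99167 + 750943.29940 = 839241.96549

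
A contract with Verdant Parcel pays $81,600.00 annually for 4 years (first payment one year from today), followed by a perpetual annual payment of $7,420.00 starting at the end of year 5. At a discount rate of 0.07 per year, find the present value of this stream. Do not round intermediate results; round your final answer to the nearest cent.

PV of 4-year annuity: $81,600.00 × [1 − (1+0.07)^−4] / 0.07 = 276396.43853
Perpetuity value at year 4: $7,420.00 / 0.07 = 106000.00000
PV of perpetuity: 106000.00000 / (1+0.07)^4 = 80866.89248
Total PV = 276396.43853 + 80866.89248 = 357263.33100

$357263.33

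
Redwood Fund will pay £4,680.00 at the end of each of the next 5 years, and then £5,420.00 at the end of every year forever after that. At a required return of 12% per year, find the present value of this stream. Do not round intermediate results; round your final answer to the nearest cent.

PV of 5-year annuity: £4,680.00 × [1 − (1+0.12)^−5] / 0.12 = 16870.35263
Perpetuity value at year 5: £5,420.00 / 0.12 = 45166.66667
PV of perpetuity: 45166.66667 / (1+0.12)^5 = 25628.77965
Total PV = 16870.35263 + 25628.77965 = 42499.13228

£42499.13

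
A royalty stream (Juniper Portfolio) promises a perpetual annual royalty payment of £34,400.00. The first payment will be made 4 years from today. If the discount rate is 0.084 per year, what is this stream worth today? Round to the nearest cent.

£321507.65

Value at end of year 3: C / r = £34,400.00 / 0.084 = £409,523.8095
Discount to today: PV = £409,523.8095 / (1 + 0.084)^3 = £409,523.8095 / 1.273761 = £321,507.65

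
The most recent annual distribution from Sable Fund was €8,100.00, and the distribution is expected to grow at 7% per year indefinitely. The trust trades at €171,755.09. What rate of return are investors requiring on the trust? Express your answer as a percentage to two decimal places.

D₁ = €8,100.00 × 1.07 = €8,667.0000
P = D₁/(r − g) ⇒ r = D₁/P + g = €8,667.0000/€171,755.09 + 0.07 = 0.050461 + 0.07 = 0.120461

12.05%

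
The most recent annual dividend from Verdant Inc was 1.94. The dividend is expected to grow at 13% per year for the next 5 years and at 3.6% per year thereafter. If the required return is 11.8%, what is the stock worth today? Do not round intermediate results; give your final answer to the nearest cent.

35.87

D_1 = 2.19220
D_2 = 2.47719
D_3 = 2.79922
D_4 = 3.16312
D_5 = 3.57432
Terminal value at year 5: TV = D_5×(1+g_2)/(r−g_2) = 3.70300/0.082 = 45.15854
P_0 = D_1/(1+r)^1 + D_2/(1+r)^2 + D_3/(1+r)^3 + D_4/(1+r)^4 + D_5/(1+r)^5 + TV/(1+r)^5
    = 1.96082 + 1.98187 + 2.00314 + 2.02464 + 2.04637 + 25.85418 = 35.87103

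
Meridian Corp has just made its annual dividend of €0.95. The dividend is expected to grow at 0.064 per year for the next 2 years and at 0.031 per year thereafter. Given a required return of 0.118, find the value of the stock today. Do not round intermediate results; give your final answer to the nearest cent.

D_1 = 1.01080
D_2 = 1.07549
Terminal value at year 2: TV = D_2×(1+g_2)/(r−g_2) = 1.10883/0.087 = 12.74519
P_0 = D_1/(1+r)^1 + D_2/(1+r)^2 + TV/(1+r)^2
    = 0.90411 + 0.86045 + 10.19677 = 11.96133

€11.96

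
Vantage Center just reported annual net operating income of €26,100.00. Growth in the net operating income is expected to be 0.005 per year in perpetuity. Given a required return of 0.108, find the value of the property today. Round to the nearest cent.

€254665.05

D₁ = D₀ × (1 + g) = €26,100.00 × 1.005 = €26,230.5000
Growing perpetuity: P = D₁ / (r − g) = €26,230.5000 / (0.108 − 0.005) = €254,665.05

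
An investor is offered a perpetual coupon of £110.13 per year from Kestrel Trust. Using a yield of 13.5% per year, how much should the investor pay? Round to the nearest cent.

Level perpetuity: PV = C / r = £110.13 / 0.135 = £815.78

£815.78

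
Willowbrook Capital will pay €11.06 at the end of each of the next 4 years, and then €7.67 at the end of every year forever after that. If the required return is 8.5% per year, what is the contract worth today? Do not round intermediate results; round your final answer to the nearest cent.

PV of 4-year annuity: €11.06 × [1 − (1+0.085)^−4] / 0.085 = 36.22810
Perpetuity value at year 4: €7.67 / 0.085 = 90.23529
PV of perpetuity: 90.23529 / (1+0.085)^4 = 65.11147
Total PV = 36.22810 + 65.11147 = 101.33957

€101.34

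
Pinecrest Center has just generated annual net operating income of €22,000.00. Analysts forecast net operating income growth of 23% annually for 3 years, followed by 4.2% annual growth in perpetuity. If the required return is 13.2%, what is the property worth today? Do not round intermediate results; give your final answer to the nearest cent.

€404857.66

D_1 = 27060.00000
D_2 = 33283.80000
D_3 = 40939.07400
Terminal value at year 3: TV = D_3×(1+g_2)/(r−g_2) = 42658.51511/0.09 = 473983.50120
P_0 = D_1/(1+r)^1 + D_2/(1+r)^2 + D_3/(1+r)^3 + TV/(1+r)^3
    = 23904.59364 + 25974.07259 + 28222.71139 + 326756.28073 = 404857.65836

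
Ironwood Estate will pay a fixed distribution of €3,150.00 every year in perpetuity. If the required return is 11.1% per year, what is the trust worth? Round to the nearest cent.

€28378.38

Level perpetuity: PV = C / r = €3,150.00 / 0.111 = €28,378.38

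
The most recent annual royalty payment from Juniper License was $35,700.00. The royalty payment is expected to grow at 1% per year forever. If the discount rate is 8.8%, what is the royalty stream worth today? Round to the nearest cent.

D₁ = D₀ × (1 + g) = $35,700.00 × 1.01 = $36,057.0000
Growing perpetuity: P = D₁ / (r − g) = $36,057.0000 / (0.088 − 0.01) = $462,269.23

$462269.23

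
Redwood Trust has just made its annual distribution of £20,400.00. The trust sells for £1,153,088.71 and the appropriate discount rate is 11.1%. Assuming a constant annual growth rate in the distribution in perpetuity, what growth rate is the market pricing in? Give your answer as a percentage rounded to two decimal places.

P = D₀(1+g)/(r−g) ⇒ P(r−g) = D₀(1+g) ⇒ g(P+D₀) = P·r − D₀
g = (P·r − D₀)/(P + D₀) = (£1,153,088.71×0.111 − £20,400.00) / (£1,153,088.71 + £20,400.00) = 0.091686

9.17%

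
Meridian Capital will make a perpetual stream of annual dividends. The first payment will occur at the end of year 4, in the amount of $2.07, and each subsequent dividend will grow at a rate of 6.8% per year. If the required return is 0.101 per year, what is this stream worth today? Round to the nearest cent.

Value at end of year 3: C₁ / (r − g) = $2.07 / (0.101 − 0.068) = $62.7273
Discount to today: PV = $62.7273 / (1 + 0.101)^3 = $62.7273 / 1.334633 = $47.00

$47.00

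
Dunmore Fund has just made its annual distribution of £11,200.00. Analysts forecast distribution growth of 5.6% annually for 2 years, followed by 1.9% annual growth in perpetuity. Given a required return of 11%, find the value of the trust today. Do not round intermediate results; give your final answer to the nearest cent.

D_1 = 11827.20000
D_2 = 12489.52320
Terminal value at year 2: TV = D_2×(1+g_2)/(r−g_2) = 12726.82414/0.091 = 139855.21034
P_0 = D_1/(1+r)^1 + D_2/(1+r)^2 + TV/(1+r)^2
    = 10655.13514 + 10136.77721 + 113509.62612 = 134301.53846

£134301.54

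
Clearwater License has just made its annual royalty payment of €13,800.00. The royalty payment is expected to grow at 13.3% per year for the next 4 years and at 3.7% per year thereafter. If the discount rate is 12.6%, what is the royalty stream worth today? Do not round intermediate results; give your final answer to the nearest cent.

D_1 = 15635.40000
D_2 = 17714.90820
D_3 = 20070.99099
D_4 = 22740.43279
Terminal value at year 4: TV = D_4×(1+g_2)/(r−g_2) = 23581.82881/0.089 = 264964.36860
P_0 = D_1/(1+r)^1 + D_2/(1+r)^2 + D_3/(1+r)^3 + D_4/(1+r)^4 + TV/(1+r)^4
    = 13885.79041 + 13972.11415 + 14058.97454 + 14146.37491 + 164829.10996 = 220892.36397

€220892.36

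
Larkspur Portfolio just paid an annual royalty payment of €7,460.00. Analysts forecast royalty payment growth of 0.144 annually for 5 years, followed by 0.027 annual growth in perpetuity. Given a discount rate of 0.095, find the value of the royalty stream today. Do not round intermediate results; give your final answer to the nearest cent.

€182852.49

D_1 = 8534.24000
D_2 = 9763.17056
D_3 = 11169.06712
D_4 = 12777.41279
D_5 = 14617.36023
Terminal value at year 5: TV = D_5×(1+g_2)/(r−g_2) = 15012.02895/0.068 = 220765.13167
P_0 = D_1/(1+r)^1 + D_2/(1+r)^2 + D_3/(1+r)^3 + D_4/(1+r)^4 + D_5/(1+r)^5 + TV/(1+r)^5
    = 7793.82648 + 8142.59132 + 8506.96299 + 8887.63987 + 9285.35161 + 140236.11916 = 182852.49144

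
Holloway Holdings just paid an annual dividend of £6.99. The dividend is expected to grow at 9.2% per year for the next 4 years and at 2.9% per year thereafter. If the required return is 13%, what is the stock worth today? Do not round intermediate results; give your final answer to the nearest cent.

D_1 = 7.63308
D_2 = 8.33532
D_3 = 9.10217
D_4 = 9.93957
Terminal value at year 4: TV = D_4×(1+g_2)/(r−g_2) = 10.22782/0.101 = 101.26555
P_0 = D_1/(1+r)^1 + D_2/(1+r)^2 + D_3/(1+r)^3 + D_4/(1+r)^4 + TV/(1+r)^4
    = 6.75494 + 6.52778 + 6.30826 + 6.09613 + 62.10806 = 87.79517

£87.80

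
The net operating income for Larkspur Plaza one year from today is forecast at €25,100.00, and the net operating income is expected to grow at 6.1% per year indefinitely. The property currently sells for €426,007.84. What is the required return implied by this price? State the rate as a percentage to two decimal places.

11.99%

P = D₁/(r − g) ⇒ r = D₁/P + g = €25,100.0000/€426,007.84 + 0.061 = 0.058919 + 0.061 = 0.119919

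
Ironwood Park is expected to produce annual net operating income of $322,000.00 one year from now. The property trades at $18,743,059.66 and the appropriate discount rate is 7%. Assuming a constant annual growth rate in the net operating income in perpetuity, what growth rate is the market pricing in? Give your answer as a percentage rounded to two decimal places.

P = D₁/(r−g) ⇒ g = r − D₁/P = 0.07 − $322,000.00/$18,743,059.66 = 0.052820

5.28%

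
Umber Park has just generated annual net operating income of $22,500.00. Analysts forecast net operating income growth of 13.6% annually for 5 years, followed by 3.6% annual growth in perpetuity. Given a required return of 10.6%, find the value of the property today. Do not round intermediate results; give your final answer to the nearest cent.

$502672.68

D_1 = 25560.00000
D_2 = 29036.16000
D_3 = 32985.07776
D_4 = 37471.04834
D_5 = 42567.11091
Terminal value at year 5: TV = D_5×(1+g_2)/(r−g_2) = 44099.52690/0.07 = 629993.24145
P_0 = D_1/(1+r)^1 + D_2/(1+r)^2 + D_3/(1+r)^3 + D_4/(1+r)^4 + D_5/(1+r)^5 + TV/(1+r)^5
    = 23110.30741 + 23737.16928 + 24381.03463 + 25042.36468 + 25721.63316 + 380680.17084 = 502672.68001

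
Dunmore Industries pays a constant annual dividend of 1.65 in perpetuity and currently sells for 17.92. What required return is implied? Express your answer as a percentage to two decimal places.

9.21%

P = C/r ⇒ r = C/P = 1.65/17.92 = 0.092076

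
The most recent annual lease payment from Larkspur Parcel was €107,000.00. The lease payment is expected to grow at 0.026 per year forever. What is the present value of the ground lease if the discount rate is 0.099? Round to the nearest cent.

€1503863.01

D₁ = D₀ × (1 + g) = €107,000.00 × 1.026 = €109,782.0000
Growing perpetuity: P = D₁ / (r − g) = €109,782.0000 / (0.099 − 0.026) = €1,503,863.01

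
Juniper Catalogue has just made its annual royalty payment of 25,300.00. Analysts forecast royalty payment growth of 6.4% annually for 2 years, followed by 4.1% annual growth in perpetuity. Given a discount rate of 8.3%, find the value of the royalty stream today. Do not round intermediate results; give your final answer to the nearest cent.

D_1 = 26919.20000
D_2 = 28642.02880
Terminal value at year 2: TV = D_2×(1+g_2)/(r−g_2) = 29816.35198/0.042 = 709913.14240
P_0 = D_1/(1+r)^1 + D_2/(1+r)^2 + TV/(1+r)^2
    = 24856.14035 + 24420.06771 + 605268.82118 = 654545.02924

654545.03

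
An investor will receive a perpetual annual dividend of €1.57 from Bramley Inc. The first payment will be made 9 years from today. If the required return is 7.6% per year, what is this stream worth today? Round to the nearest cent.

€11.50

Value at end of year 8: C / r = €1.57 / 0.076 = €20.6579
Discount to today: PV = €20.6579 / (1 + 0.076)^8 = €20.6579 / 1.796794 = €11.50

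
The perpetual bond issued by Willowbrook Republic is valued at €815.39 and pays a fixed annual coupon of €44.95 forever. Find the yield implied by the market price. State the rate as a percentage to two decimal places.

5.51%

P = C/r ⇒ r = C/P = €44.95/€815.39 = 0.055127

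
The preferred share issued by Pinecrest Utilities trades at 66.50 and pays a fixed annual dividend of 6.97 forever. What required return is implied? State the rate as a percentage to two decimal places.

P = C/r ⇒ r = C/P = 6.97/66.50 = 0.104812

10.48%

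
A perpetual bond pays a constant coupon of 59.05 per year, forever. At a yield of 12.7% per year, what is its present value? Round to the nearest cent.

Level perpetuity: PV = C / r = 59.05 / 0.127 = 464.96

464.96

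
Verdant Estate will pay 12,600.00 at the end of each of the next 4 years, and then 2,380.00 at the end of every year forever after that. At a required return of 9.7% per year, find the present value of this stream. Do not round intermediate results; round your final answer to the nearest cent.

57143.61

PV of 4-year annuity: 12,600.00 × [1 − (1+0.097)^−4] / 0.097 = 40201.06739
Perpetuity value at year 4: 2,380.00 / 0.097 = 24536.08247
PV of perpetuity: 24536.08247 / (1+0.097)^4 = 16942.54752
Total PV = 40201.06739 + 16942.54752 = 57143.61491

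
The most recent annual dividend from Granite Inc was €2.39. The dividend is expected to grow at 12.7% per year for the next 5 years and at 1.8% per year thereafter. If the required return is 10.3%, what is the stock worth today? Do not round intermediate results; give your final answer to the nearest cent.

€44.63

D_1 = 2.69353
D_2 = 3.03561
D_3 = 3.42113
D_4 = 3.85561
D_5 = 4.34528
Terminal value at year 5: TV = D_5×(1+g_2)/(r−g_2) = 4.42349/0.085 = 52.04108
P_0 = D_1/(1+r)^1 + D_2/(1+r)^2 + D_3/(1+r)^3 + D_4/(1+r)^4 + D_5/(1+r)^5 + TV/(1+r)^5
    = 2.44200 + 2.49514 + 2.54943 + 2.60490 + 2.66158 + 31.87636 = 44.62942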